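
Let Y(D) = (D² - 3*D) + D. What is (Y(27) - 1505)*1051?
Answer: -872330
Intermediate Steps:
Y(D) = D² - 2*D
(Y(27) - 1505)*1051 = (27*(-2 + 27) - 1505)*1051 = (27*25 - 1505)*1051 = (675 - 1505)*1051 = -830*1051 = -872330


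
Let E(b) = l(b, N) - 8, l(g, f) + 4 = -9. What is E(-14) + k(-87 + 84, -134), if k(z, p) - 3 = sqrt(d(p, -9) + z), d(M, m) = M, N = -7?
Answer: -18 + I*sqrt(137) ≈ -18.0 + 11.705*I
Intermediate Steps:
l(g, f) = -13 (l(g, f) = -4 - 9 = -13)
E(b) = -21 (E(b) = -13 - 8 = -21)
k(z, p) = 3 + sqrt(p + z)
E(-14) + k(-87 + 84, -134) = -21 + (3 + sqrt(-134 + (-87 + 84))) = -21 + (3 + sqrt(-134 - 3)) = -21 + (3 + sqrt(-137)) = -21 + (3 + I*sqrt(137)) = -18 + I*sqrt(137)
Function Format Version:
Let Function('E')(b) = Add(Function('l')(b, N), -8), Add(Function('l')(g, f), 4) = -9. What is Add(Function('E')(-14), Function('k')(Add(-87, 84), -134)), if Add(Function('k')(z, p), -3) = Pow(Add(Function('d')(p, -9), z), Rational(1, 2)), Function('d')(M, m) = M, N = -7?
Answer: Add(-18, Mul(I, Pow(137, Rational(1, 2)))) ≈ Add(-18.000, Mul(11.705, I))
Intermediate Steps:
Function('l')(g, f) = -13 (Function('l')(g, f) = Add(-4, -9) = -13)
Function('E')(b) = -21 (Function('E')(b) = Add(-13, -8) = -21)
Function('k')(z, p) = Add(3, Pow(Add(p, z), Rational(1, 2)))
Add(Function('E')(-14), Function('k')(Add(-87, 84), -134)) = Add(-21, Add(3, Pow(Add(-134, Add(-87, 84)), Rational(1, 2)))) = Add(-21, Add(3, Pow(Add(-134, -3), Rational(1, 2)))) = Add(-21, Add(3, Pow(-137, Rational(1, 2)))) = Add(-21, Add(3, Mul(I, Pow(137, Rational(1, 2))))) = Add(-18, Mul(I, Pow(137, Rational(1, 2))))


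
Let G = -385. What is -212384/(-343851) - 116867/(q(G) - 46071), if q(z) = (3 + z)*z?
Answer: -18734263201/34728607149 ≈ -0.53945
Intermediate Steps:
q(z) = z*(3 + z)
-212384/(-343851) - 116867/(q(G) - 46071) = -212384/(-343851) - 116867/(-385*(3 - 385) - 46071) = -212384*(-1/343851) - 116867/(-385*(-382) - 46071) = 212384/343851 - 116867/(147070 - 46071) = 212384/343851 - 116867/100999 = -18734263201/34728607149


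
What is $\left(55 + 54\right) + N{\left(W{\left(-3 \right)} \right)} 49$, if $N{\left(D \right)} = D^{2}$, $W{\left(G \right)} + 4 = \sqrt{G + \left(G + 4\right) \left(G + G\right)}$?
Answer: $452 - 1176 i \approx 452.0 - 1176.0 i$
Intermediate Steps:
$W{\left(G \right)} = -4 + \sqrt{G + 2 G \left(4 + G\right)}$ ($W{\left(G \right)} = -4 + \sqrt{G + \left(G + 4\right) \left(G + G\right)} = -4 + \sqrt{G + \left(4 + G\right) 2 G} = -4 + \sqrt{G + 2 G \left(4 + G\right)}$)
$\left(55 + 54\right) + N{\left(W{\left(-3 \right)} \right)} 49 = \left(55 + 54\right) + \left(-4 + \sqrt{- 3 \left(9 + 2 \left(-3\right)\right)}\right)^{2} \cdot 49 = 109 + \left(-4 + \sqrt{- 3 \left(9 - 6\right)}\right)^{2} \cdot 49 = 109 + \left(-4 + \sqrt{\left(-3\right) 3}\right)^{2} \cdot 49 = 109 + \left(-4 + \sqrt{-9}\right)^{2} \cdot 49 = 109 + \left(-4 + 3 i\right)^{2} \cdot 49 = 109 + 49 \left(-4 + 3 i\right)^{2}$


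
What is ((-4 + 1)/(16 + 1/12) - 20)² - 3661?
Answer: -121189773/37249 ≈ -3253.5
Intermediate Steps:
((-4 + 1)/(16 + 1/12) - 20)² - 3661 = (-3/(16 + 1/12) - 20)² - 3661 = (-3/193/12 - 20)² - 3661 = (-3*12/193 - 20)² - 3661 = (-36/193 - 20)² - 3661 = (-3896/193)² - 3661 = 15178816/37249 - 3661 = -121189773/37249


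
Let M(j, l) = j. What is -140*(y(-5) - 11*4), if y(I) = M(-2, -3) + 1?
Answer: 6300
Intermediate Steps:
y(I) = -1 (y(I) = -2 + 1 = -1)
-140*(y(-5) - 11*4) = -140*(-1 - 11*4) = -140*(-1 - 44) = -140*(-45) = 6300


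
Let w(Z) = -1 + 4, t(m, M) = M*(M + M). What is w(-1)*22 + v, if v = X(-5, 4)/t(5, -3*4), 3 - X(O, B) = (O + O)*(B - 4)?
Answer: 6337/96 ≈ 66.010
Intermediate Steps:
X(O, B) = 3 - 2*O*(-4 + B) (X(O, B) = 3 - (O + O)*(B - 4) = 3 - 2*O*(-4 + B))
t(m, M) = 2*M**2 (t(m, M) = M*(2*M) = 2*M**2)
w(Z) = 3
v = 1/96 (v = (3 + 8*(-5) - 2*4*(-5))/((2*(-3*4)**2)) = (3 - 40 + 40)/((2*(-12)**2)) = 3/((2*144)) = 3/288 = 3*(1/288) = 1/96 ≈ 0.010417)
w(-1)*22 + v = 3*22 + 1/96 = 66 + 1/96 = 6337/96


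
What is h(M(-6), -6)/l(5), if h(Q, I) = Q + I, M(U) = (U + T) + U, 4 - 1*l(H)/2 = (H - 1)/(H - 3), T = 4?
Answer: -7/2 ≈ -3.5000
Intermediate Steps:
l(H) = 8 - 2*(-1 + H)/(-3 + H) (l(H) = 8 - 2*(H - 1)/(H - 3) = 8 - 2*(-1 + H)/(-3 + H))
M(U) = 4 + 2*U (M(U) = (U + 4) + U = (4 + U) + U = 4 + 2*U)
h(Q, I) = I + Q
h(M(-6), -6)/l(5) = (-6 + (4 + 2*(-6)))/((2*(-11 + 3*5)/(-3 + 5))) = (-6 + (4 - 12))/((2*(-11 + 15)/2)) = (-6 - 8)/((2*(½)*4)) = -14/4 = -14*¼ = -7/2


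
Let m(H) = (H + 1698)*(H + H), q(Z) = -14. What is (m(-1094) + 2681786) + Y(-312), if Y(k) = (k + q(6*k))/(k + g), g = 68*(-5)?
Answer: 2720469/2 ≈ 1.3602e+6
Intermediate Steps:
g = -340
Y(k) = (-14 + k)/(-340 + k) (Y(k) = (k - 14)/(k - 340) = (-14 + k)/(-340 + k))
m(H) = 2*H*(1698 + H) (m(H) = (1698 + H)*(2*H) = 2*H*(1698 + H))
(m(-1094) + 2681786) + Y(-312) = (2*(-1094)*(1698 - 1094) + 2681786) + (-14 - 312)/(-340 - 312) = (2*(-1094)*604 + 2681786) - 326/(-652) = (-1321552 + 2681786) - 1/652*(-326) = 1360234 + ½ = 2720469/2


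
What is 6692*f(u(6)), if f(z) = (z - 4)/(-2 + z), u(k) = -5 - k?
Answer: 100380/13 ≈ 7721.5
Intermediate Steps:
f(z) = (-4 + z)/(-2 + z)
6692*f(u(6)) = 6692*((-4 + (-5 - 1*6))/(-2 + (-5 - 1*6))) = 6692*((-4 + (-5 - 6))/(-2 + (-5 - 6))) = 6692*((-4 - 11)/(-2 - 11)) = 6692*(-15/(-13)) = 6692*(-1/13*(-15)) = 6692*(15/13) = 100380/13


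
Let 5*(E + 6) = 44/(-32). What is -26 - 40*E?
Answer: 225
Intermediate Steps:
E = -251/40 (E = -6 + (44/(-32))/5 = -6 + (44*(-1/32))/5 = -6 + (1/5)*(-11/8) = -6 - 11/40 = -251/40 ≈ -6.2750)
-26 - 40*E = -26 - 40*(-251/40) = -26 + 251 = 225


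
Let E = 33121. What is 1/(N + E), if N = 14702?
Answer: 1/47823 ≈ 2.0910e-5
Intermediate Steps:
1/(N + E) = 1/(14702 + 33121) = 1/47823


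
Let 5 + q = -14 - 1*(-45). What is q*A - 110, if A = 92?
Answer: 2282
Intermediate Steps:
q = 26 (q = -5 + (-14 - 1*(-45)) = -5 + (-14 + 45) = -5 + 31 = 26)
q*A - 110 = 26*92 - 110 = 2392 - 110 = 2282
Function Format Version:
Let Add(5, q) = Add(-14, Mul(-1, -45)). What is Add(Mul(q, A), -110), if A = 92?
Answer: 2282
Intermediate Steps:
q = 26 (q = Add(-5, Add(-14, Mul(-1, -45))) = Add(-5, Add(-14, 45)) = Add(-5, 31) = 26)
Add(Mul(q, A), -110) = Add(Mul(26, 92), -110) = Add(2392, -110) = 2282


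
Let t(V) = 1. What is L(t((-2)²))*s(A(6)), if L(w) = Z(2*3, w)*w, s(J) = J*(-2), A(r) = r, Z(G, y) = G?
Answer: -72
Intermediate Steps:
s(J) = -2*J
L(w) = 6*w (L(w) = (2*3)*w = 6*w)
L(t((-2)²))*s(A(6)) = (6*1)*(-2*6) = 6*(-12) = -72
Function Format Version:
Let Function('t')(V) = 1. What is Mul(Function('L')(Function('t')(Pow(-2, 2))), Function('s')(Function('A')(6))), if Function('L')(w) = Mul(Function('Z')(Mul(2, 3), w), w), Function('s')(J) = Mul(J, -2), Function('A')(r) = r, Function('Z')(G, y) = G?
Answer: -72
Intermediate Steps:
Function('s')(J) = Mul(-2, J)
Function('L')(w) = Mul(6, w) (Function('L')(w) = Mul(Mul(2, 3), w) = Mul(6, w))
Mul(Function('L')(Function('t')(Pow(-2, 2))), Function('s')(Function('A')(6))) = Mul(Mul(6, 1), Mul(-2, 6)) = Mul(6, -12) = -72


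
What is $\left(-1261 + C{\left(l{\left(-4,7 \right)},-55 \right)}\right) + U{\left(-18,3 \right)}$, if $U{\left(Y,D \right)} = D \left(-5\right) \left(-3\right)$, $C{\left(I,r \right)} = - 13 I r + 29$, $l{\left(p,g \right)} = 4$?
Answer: $1673$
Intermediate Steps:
$C{\left(I,r \right)} = 29 - 13 I r$ ($C{\left(I,r \right)} = - 13 I r + 29 = 29 - 13 I r$)
$U{\left(Y,D \right)} = 15 D$ ($U{\left(Y,D \right)} = - 5 D \left(-3\right) = 15 D$)
$\left(-1261 + C{\left(l{\left(-4,7 \right)},-55 \right)}\right) + U{\left(-18,3 \right)} = \left(-1261 - \left(-29 + 52 \left(-55\right)\right)\right) + 15 \cdot 3 = \left(-1261 + \left(29 + 2860\right)\right) + 45 = \left(-1261 + 2889\right) + 45 = 1628 + 45 = 1673$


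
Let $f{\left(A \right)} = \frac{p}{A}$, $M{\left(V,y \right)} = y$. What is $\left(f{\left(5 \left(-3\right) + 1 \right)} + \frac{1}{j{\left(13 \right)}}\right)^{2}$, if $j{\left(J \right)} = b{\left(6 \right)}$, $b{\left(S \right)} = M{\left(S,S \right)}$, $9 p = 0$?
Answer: $\frac{1}{36} \approx 0.027778$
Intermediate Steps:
$p = 0$ ($p = \frac{1}{9} \cdot 0 = 0$)
$b{\left(S \right)} = S$
$j{\left(J \right)} = 6$
$f{\left(A \right)} = 0$ ($f{\left(A \right)} = \frac{0}{A} = 0$)
$\left(f{\left(5 \left(-3\right) + 1 \right)} + \frac{1}{j{\left(13 \right)}}\right)^{2} = \left(0 + \frac{1}{6}\right)^{2} = \left(\frac{1}{6}\right)^{2} = \frac{1}{36}$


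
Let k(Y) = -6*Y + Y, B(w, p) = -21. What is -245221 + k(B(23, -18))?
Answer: -245116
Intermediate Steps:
k(Y) = -5*Y
-245221 + k(B(23, -18)) = -245221 - 5*(-21) = -245221 + 105 = -245116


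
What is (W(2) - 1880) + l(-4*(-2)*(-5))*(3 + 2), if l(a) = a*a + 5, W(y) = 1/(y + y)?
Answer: 24581/4 ≈ 6145.3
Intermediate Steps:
W(y) = 1/(2*y)
l(a) = 5 + a² (l(a) = a² + 5 = 5 + a²)
(W(2) - 1880) + l(-4*(-2)*(-5))*(3 + 2) = ((½)/2 - 1880) + (5 + (-4*(-2)*(-5))²)*(3 + 2) = ((½)*(½) - 1880) + (5 + (8*(-5))²)*5 = (¼ - 1880) + (5 + (-40)²)*5 = -7519/4 + (5 + 1600)*5 = -7519/4 + 1605*5 = -7519/4 + 8025 = 24581/4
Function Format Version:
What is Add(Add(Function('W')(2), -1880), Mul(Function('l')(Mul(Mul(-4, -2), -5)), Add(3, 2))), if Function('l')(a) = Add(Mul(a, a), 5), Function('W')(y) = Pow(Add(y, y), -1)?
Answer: Rational(24581, 4) ≈ 6145.3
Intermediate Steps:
Function('W')(y) = Mul(Rational(1, 2), Pow(y, -1)) (Function('W')(y) = Pow(Mul(2, y), -1) = Mul(Rational(1, 2), Pow(y, -1)))
Function('l')(a) = Add(5, Pow(a, 2)) (Function('l')(a) = Add(Pow(a, 2), 5) = Add(5, Pow(a, 2)))
Add(Add(Function('W')(2), -1880), Mul(Function('l')(Mul(Mul(-4, -2), -5)), Add(3, 2))) = Add(Add(Mul(Rational(1, 2), Pow(2, -1)), -1880), Mul(Add(5, Pow(Mul(Mul(-4, -2), -5), 2)), Add(3, 2))) = Add(Add(Mul(Rational(1, 2), Rational(1, 2)), -1880), Mul(Add(5, Pow(Mul(8, -5), 2)), 5)) = Add(Add(Rational(1, 4), -1880), Mul(Add(5, Pow(-40, 2)), 5)) = Add(Rational(-7519, 4), Mul(Add(5, 1600), 5)) = Add(Rational(-7519, 4), Mul(1605, 5)) = Add(Rational(-7519, 4), 8025) = Rational(24581, 4)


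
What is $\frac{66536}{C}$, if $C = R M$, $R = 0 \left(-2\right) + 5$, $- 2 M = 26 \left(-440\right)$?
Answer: $\frac{8317}{3575} \approx 2.3264$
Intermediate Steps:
$M = 5720$ ($M = - \frac{26 \left(-440\right)}{2} = \left(- \frac{1}{2}\right) \left(-11440\right) = 5720$)
$R = 5$ ($R = 0 + 5 = 5$)
$C = 28600$ ($C = 5 \cdot 5720 = 28600$)
$\frac{66536}{C} = \frac{66536}{28600} = 66536 \cdot \frac{1}{28600} = \frac{8317}{3575}$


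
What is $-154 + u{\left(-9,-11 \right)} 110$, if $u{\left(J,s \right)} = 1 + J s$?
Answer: $10846$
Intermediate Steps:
$-154 + u{\left(-9,-11 \right)} 110 = -154 + \left(1 - -99\right) 110 = -154 + \left(1 + 99\right) 110 = -154 + 100 \cdot 110 = -154 + 11000 = 10846$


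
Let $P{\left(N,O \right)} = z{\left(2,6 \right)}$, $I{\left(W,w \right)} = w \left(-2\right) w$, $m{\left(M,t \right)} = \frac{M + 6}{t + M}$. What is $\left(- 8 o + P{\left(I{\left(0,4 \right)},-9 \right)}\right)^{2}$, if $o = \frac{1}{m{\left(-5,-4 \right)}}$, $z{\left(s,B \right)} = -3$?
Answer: $4761$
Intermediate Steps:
$m{\left(M,t \right)} = \frac{6 + M}{M + t}$
$I{\left(W,w \right)} = - 2 w^{2}$ ($I{\left(W,w \right)} = - 2 w w = - 2 w^{2}$)
$o = -9$ ($o = \frac{1}{\frac{1}{-5 - 4} \left(6 - 5\right)} = \frac{1}{\frac{1}{-9} \cdot 1} = \frac{1}{\left(- \frac{1}{9}\right) 1} = \frac{1}{- \frac{1}{9}} = -9$)
$P{\left(N,O \right)} = -3$
$\left(- 8 o + P{\left(I{\left(0,4 \right)},-9 \right)}\right)^{2} = \left(\left(-8\right) \left(-9\right) - 3\right)^{2} = \left(72 - 3\right)^{2} = 69^{2} = 4761$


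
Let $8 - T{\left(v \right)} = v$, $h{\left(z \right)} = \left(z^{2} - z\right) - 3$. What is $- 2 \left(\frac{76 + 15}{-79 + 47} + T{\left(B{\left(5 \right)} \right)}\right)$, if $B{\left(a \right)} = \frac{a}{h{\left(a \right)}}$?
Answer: $- \frac{2645}{272} \approx -9.7243$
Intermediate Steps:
$h{\left(z \right)} = -3 + z^{2} - z$
$B{\left(a \right)} = \frac{a}{-3 + a^{2} - a}$
$T{\left(v \right)} = 8 - v$
$- 2 \left(\frac{76 + 15}{-79 + 47} + T{\left(B{\left(5 \right)} \right)}\right) = - 2 \left(\frac{76 + 15}{-79 + 47} + \left(8 - \frac{5}{-3 + 5^{2} - 5}\right)\right) = - 2 \left(\frac{91}{-32} + \left(8 - \frac{5}{-3 + 25 - 5}\right)\right) = - 2 \left(91 \left(- \frac{1}{32}\right) + \left(8 - \frac{5}{17}\right)\right) = - 2 \left(- \frac{91}{32} + \left(8 - 5 \cdot \frac{1}{17}\right)\right) = - 2 \left(- \frac{91}{32} + \left(8 - \frac{5}{17}\right)\right) = - 2 \left(- \frac{91}{32} + \frac{131}{17}\right) = \left(-2\right) \frac{2645}{544} = - \frac{2645}{272}$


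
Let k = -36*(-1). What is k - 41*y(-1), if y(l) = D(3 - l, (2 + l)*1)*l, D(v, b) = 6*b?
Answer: 282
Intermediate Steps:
y(l) = l*(12 + 6*l) (y(l) = (6*((2 + l)*1))*l = (6*(2 + l))*l = (12 + 6*l)*l = l*(12 + 6*l))
k = 36 (k = -6*(-6) = 36)
k - 41*y(-1) = 36 - 246*(-1)*(2 - 1) = 36 - 246*(-1) = 36 - 41*(-6) = 36 + 246 = 282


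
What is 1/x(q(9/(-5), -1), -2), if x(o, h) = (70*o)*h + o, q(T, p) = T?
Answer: 5/1251 ≈ 0.0039968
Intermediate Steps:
x(o, h) = o + 70*h*o (x(o, h) = 70*h*o + o = o + 70*h*o)
1/x(q(9/(-5), -1), -2) = 1/((9/(-5))*(1 + 70*(-2))) = 1/((9*(-⅕))*(1 - 140)) = 1/(-9/5*(-139)) = 1/(1251/5) = 5/1251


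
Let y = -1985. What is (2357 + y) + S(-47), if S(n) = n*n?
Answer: 2581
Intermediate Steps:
S(n) = n**2
(2357 + y) + S(-47) = (2357 - 1985) + (-47)**2 = 372 + 2209 = 2581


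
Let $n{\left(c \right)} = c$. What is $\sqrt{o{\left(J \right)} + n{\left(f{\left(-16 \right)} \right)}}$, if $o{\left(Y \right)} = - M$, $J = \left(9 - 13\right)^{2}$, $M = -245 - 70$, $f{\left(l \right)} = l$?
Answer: $\sqrt{299} \approx 17.292$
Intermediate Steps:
$M = -315$ ($M = -245 - 70 = -315$)
$J = 16$ ($J = \left(-4\right)^{2} = 16$)
$o{\left(Y \right)} = 315$ ($o{\left(Y \right)} = \left(-1\right) \left(-315\right) = 315$)
$\sqrt{o{\left(J \right)} + n{\left(f{\left(-16 \right)} \right)}} = \sqrt{315 - 16} = \sqrt{299}$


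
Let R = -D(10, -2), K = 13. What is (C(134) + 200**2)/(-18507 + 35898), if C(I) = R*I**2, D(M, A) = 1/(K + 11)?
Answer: 235511/104346 ≈ 2.2570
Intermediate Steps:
D(M, A) = 1/24 (D(M, A) = 1/(13 + 11) = 1/24)
R = -1/24 (R = -1*1/24 = -1/24 ≈ -0.041667)
C(I) = -I**2/24
(C(134) + 200**2)/(-18507 + 35898) = (-1/24*134**2 + 200**2)/(-18507 + 35898) = (-1/24*17956 + 40000)/17391 = (-4489/6 + 40000)*(1/17391) = (235511/6)*(1/17391) = 235511/104346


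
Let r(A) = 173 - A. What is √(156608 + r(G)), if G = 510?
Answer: 71*√31 ≈ 395.31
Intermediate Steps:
√(156608 + r(G)) = √(156608 + (173 - 1*510)) = √(156608 + (173 - 510)) = √(156608 - 337) = √156271 = 71*√31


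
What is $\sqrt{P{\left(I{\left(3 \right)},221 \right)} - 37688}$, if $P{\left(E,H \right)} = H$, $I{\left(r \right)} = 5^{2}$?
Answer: $3 i \sqrt{4163} \approx 193.56 i$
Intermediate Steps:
$I{\left(r \right)} = 25$
$\sqrt{P{\left(I{\left(3 \right)},221 \right)} - 37688} = \sqrt{221 - 37688} = \sqrt{-37467} = 3 i \sqrt{4163}$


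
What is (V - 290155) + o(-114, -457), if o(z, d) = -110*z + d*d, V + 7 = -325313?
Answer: -394086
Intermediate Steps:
V = -325320 (V = -7 - 325313 = -325320)
o(z, d) = d² - 110*z (o(z, d) = -110*z + d² = d² - 110*z)
(V - 290155) + o(-114, -457) = (-325320 - 290155) + ((-457)² - 110*(-114)) = -615475 + (208849 + 12540) = -615475 + 221389 = -394086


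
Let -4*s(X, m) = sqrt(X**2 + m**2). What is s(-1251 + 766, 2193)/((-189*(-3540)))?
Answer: -sqrt(5044474)/2676240 ≈ -0.00083923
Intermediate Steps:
s(X, m) = -sqrt(X**2 + m**2)/4
s(-1251 + 766, 2193)/((-189*(-3540))) = (-sqrt((-1251 + 766)**2 + 2193**2)/4)/((-189*(-3540))) = -sqrt((-485)**2 + 4809249)/4/669060 = -sqrt(235225 + 4809249)/4*(1/669060) = -sqrt(5044474)/4*(1/669060) = -sqrt(5044474)/2676240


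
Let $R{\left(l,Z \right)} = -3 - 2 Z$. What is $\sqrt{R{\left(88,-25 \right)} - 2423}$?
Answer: $6 i \sqrt{66} \approx 48.744 i$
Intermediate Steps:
$\sqrt{R{\left(88,-25 \right)} - 2423} = \sqrt{\left(-3 - -50\right) - 2423} = \sqrt{\left(-3 + 50\right) - 2423} = \sqrt{47 - 2423} = \sqrt{-2376} = 6 i \sqrt{66}$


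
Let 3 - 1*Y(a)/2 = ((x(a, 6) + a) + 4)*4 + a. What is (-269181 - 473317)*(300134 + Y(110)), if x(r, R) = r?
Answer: -221359443744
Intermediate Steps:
Y(a) = -26 - 18*a (Y(a) = 6 - 2*(((a + a) + 4)*4 + a) = 6 - 2*((2*a + 4)*4 + a) = 6 - 2*((4 + 2*a)*4 + a) = 6 - 2*((16 + 8*a) + a) = 6 - 2*(16 + 9*a) = 6 + (-32 - 18*a) = -26 - 18*a)
(-269181 - 473317)*(300134 + Y(110)) = (-269181 - 473317)*(300134 + (-26 - 18*110)) = -742498*(300134 + (-26 - 1980)) = -742498*(300134 - 2006) = -742498*298128 = -221359443744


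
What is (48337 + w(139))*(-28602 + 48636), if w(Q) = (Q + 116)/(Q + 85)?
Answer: 15494500233/16 ≈ 9.6841e+8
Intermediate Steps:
w(Q) = (116 + Q)/(85 + Q)
(48337 + w(139))*(-28602 + 48636) = (48337 + (116 + 139)/(85 + 139))*(-28602 + 48636) = (48337 + 255/224)*20034 = (10827743/224)*20034 = 15494500233/16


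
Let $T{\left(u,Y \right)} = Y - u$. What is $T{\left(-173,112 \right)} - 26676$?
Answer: $-26391$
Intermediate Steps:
$T{\left(-173,112 \right)} - 26676 = \left(112 - -173\right) - 26676 = \left(112 + 173\right) - 26676 = 285 - 26676 = -26391$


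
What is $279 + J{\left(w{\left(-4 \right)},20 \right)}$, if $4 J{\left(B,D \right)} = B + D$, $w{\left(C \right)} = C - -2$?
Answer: $\frac{567}{2} \approx 283.5$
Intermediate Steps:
$w{\left(C \right)} = 2 + C$ ($w{\left(C \right)} = C + 2 = 2 + C$)
$J{\left(B,D \right)} = \frac{B}{4} + \frac{D}{4}$ ($J{\left(B,D \right)} = \frac{B + D}{4} = \frac{B}{4} + \frac{D}{4}$)
$279 + J{\left(w{\left(-4 \right)},20 \right)} = 279 + \left(\frac{2 - 4}{4} + \frac{1}{4} \cdot 20\right) = 279 + \left(\frac{1}{4} \left(-2\right) + 5\right) = 279 + \left(- \frac{1}{2} + 5\right) = 279 + \frac{9}{2} = \frac{567}{2}$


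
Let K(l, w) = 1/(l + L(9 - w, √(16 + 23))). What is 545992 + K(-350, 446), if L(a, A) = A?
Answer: 66862725962/122461 - √39/122461 ≈ 5.4599e+5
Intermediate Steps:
K(l, w) = 1/(l + √39) (K(l, w) = 1/(l + √(16 + 23)) = 1/(l + √39))
545992 + K(-350, 446) = 545992 + 1/(-350 + √39)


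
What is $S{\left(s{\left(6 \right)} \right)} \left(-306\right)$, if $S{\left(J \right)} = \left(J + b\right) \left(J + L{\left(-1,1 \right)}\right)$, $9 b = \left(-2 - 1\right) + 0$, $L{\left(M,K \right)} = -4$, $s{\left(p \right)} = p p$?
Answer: $-349248$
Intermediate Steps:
$s{\left(p \right)} = p^{2}$
$b = - \frac{1}{3}$ ($b = \frac{\left(-2 - 1\right) + 0}{9} = \frac{-3 + 0}{9} = \frac{1}{9} \left(-3\right) = - \frac{1}{3} \approx -0.33333$)
$S{\left(J \right)} = \left(-4 + J\right) \left(- \frac{1}{3} + J\right)$ ($S{\left(J \right)} = \left(J - \frac{1}{3}\right) \left(J - 4\right) = \left(- \frac{1}{3} + J\right) \left(-4 + J\right) = \left(-4 + J\right) \left(- \frac{1}{3} + J\right)$)
$S{\left(s{\left(6 \right)} \right)} \left(-306\right) = \left(\frac{4}{3} + \left(6^{2}\right)^{2} - \frac{13 \cdot 6^{2}}{3}\right) \left(-306\right) = \left(\frac{4}{3} + 36^{2} - 156\right) \left(-306\right) = \left(\frac{4}{3} + 1296 - 156\right) \left(-306\right) = \frac{3424}{3} \left(-306\right) = -349248$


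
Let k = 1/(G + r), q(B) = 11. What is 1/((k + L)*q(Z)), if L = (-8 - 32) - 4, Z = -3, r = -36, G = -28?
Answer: -64/30987 ≈ -0.0020654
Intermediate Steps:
L = -44 (L = -40 - 4 = -44)
k = -1/64 (k = 1/(-28 - 36) = 1/(-64) = -1/64 ≈ -0.015625)
1/((k + L)*q(Z)) = 1/(-1/64 - 44*11) = (1/11)/(-2817/64) = -64/2817*1/11 = -64/30987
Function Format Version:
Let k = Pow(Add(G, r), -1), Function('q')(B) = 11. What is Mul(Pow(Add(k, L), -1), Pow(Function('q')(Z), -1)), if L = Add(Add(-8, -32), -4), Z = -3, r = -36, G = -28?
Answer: Rational(-64, 30987) ≈ -0.0020654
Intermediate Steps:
L = -44 (L = Add(-40, -4) = -44)
k = Rational(-1, 64) (k = Pow(Add(-28, -36), -1) = Pow(-64, -1) = Rational(-1, 64) ≈ -0.015625)
Mul(Pow(Add(k, L), -1), Pow(Function('q')(Z), -1)) = Mul(Pow(Add(Rational(-1, 64), -44), -1), Pow(11, -1)) = Mul(Pow(Rational(-2817, 64), -1), Rational(1, 11)) = Mul(Rational(-64, 2817), Rational(1, 11)) = Rational(-64, 30987)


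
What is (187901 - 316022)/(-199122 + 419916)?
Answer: -6101/10514 ≈ -0.58027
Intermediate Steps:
(187901 - 316022)/(-199122 + 419916) = -128121/220794 = -128121*1/220794 = -6101/10514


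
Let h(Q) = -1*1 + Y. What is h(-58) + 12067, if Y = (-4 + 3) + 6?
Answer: 12071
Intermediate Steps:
Y = 5 (Y = -1 + 6 = 5)
h(Q) = 4 (h(Q) = -1*1 + 5 = -1 + 5 = 4)
h(-58) + 12067 = 4 + 12067 = 12071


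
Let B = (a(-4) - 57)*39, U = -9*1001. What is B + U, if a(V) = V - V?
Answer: -11232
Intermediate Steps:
U = -9009
a(V) = 0
B = -2223 (B = (0 - 57)*39 = -57*39 = -2223)
B + U = -2223 - 9009 = -11232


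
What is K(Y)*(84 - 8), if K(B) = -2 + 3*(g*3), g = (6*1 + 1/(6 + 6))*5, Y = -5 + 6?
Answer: 20653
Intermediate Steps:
Y = 1
g = 365/12 (g = (6 + 1/12)*5 = (73/12)*5 = 365/12 ≈ 30.417)
K(B) = 1087/4 (K(B) = -2 + 3*((365/12)*3) = -2 + 3*(365/4) = -2 + 1095/4 = 1087/4)
K(Y)*(84 - 8) = 1087*(84 - 8)/4 = (1087/4)*76 = 20653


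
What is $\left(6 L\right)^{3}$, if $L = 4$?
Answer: $13824$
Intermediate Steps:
$\left(6 L\right)^{3} = \left(6 \cdot 4\right)^{3} = 24^{3} = 13824$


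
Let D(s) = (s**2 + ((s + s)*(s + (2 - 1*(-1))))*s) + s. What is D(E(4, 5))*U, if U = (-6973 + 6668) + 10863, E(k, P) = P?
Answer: 4539940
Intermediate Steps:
D(s) = s + s**2 + 2*s**2*(3 + s) (D(s) = (s**2 + ((2*s)*(s + (2 + 1)))*s) + s = (s**2 + ((2*s)*(s + 3))*s) + s = (s**2 + ((2*s)*(3 + s))*s) + s = (s**2 + (2*s*(3 + s))*s) + s = (s**2 + 2*s**2*(3 + s)) + s = s + s**2 + 2*s**2*(3 + s))
U = 10558 (U = -305 + 10863 = 10558)
D(E(4, 5))*U = (5*(1 + 2*5**2 + 7*5))*10558 = (5*(1 + 2*25 + 35))*10558 = (5*(1 + 50 + 35))*10558 = (5*86)*10558 = 430*10558 = 4539940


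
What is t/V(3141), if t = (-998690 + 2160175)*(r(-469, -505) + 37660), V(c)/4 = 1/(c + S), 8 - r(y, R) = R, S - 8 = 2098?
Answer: 232638164150535/4 ≈ 5.8160e+13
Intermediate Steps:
S = 2106 (S = 8 + 2098 = 2106)
r(y, R) = 8 - R
V(c) = 4/(2106 + c) (V(c) = 4/(c + 2106) = 4/(2106 + c))
t = 44337366905 (t = (-998690 + 2160175)*((8 - 1*(-505)) + 37660) = 1161485*((8 + 505) + 37660) = 1161485*(513 + 37660) = 1161485*38173 = 44337366905)
t/V(3141) = 44337366905/((4/(2106 + 3141))) = 44337366905/((4/5247)) = 44337366905/((4*(1/5247))) = 44337366905/(4/5247) = 44337366905*(5247/4) = 232638164150535/4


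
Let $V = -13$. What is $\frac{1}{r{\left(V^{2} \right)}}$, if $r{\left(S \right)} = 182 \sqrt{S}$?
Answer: $\frac{1}{2366} \approx 0.00042265$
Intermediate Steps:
$\frac{1}{r{\left(V^{2} \right)}} = \frac{1}{182 \sqrt{\left(-13\right)^{2}}} = \frac{1}{182 \sqrt{169}} = \frac{1}{182 \cdot 13} = \frac{1}{2366}$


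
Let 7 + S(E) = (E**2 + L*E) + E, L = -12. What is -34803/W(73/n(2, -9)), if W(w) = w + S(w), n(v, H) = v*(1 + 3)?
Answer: 2227392/959 ≈ 2322.6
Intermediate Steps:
S(E) = -7 + E**2 - 11*E (S(E) = -7 + ((E**2 - 12*E) + E) = -7 + (E**2 - 11*E) = -7 + E**2 - 11*E)
n(v, H) = 4*v (n(v, H) = v*4 = 4*v)
W(w) = -7 + w**2 - 10*w (W(w) = w + (-7 + w**2 - 11*w) = -7 + w**2 - 10*w)
-34803/W(73/n(2, -9)) = -34803/(-7 + (73/((4*2)))**2 - 730/(4*2)) = -34803/(-7 + (73/8)**2 - 730/8) = -34803/(-7 + (73*(1/8))**2 - 730/8) = -34803/(-7 + (73/8)**2 - 10*73/8) = -34803/(-7 + 5329/64 - 365/4) = -34803/(-959/64) = -34803*(-64/959) = 2227392/959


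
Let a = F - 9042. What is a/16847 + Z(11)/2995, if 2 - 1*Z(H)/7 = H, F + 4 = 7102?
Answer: -6883641/50456765 ≈ -0.13643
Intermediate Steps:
F = 7098 (F = -4 + 7102 = 7098)
Z(H) = 14 - 7*H
a = -1944 (a = 7098 - 9042 = -1944)
a/16847 + Z(11)/2995 = -1944/16847 + (14 - 7*11)/2995 = -1944*1/16847 + (14 - 77)*(1/2995) = -1944/16847 - 63*1/2995 = -1944/16847 - 63/2995 = -6883641/50456765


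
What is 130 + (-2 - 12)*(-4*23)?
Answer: 1418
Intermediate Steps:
130 + (-2 - 12)*(-4*23) = 130 - 14*(-92) = 130 + 1288 = 1418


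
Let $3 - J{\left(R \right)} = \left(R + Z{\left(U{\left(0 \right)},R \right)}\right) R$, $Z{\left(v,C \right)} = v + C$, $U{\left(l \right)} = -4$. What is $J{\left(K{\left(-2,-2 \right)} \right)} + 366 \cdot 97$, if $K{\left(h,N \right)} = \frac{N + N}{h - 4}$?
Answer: $\frac{319561}{9} \approx 35507.0$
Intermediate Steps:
$Z{\left(v,C \right)} = C + v$
$K{\left(h,N \right)} = \frac{2 N}{-4 + h}$
$J{\left(R \right)} = 3 - R \left(-4 + 2 R\right)$ ($J{\left(R \right)} = 3 - \left(R + \left(R - 4\right)\right) R = 3 - \left(R + \left(-4 + R\right)\right) R = 3 - \left(-4 + 2 R\right) R = 3 - R \left(-4 + 2 R\right)$)
$J{\left(K{\left(-2,-2 \right)} \right)} + 366 \cdot 97 = \left(3 - \left(2 \left(-2\right) \frac{1}{-4 - 2}\right)^{2} - 2 \left(-2\right) \frac{1}{-4 - 2} \left(-4 + 2 \left(-2\right) \frac{1}{-4 - 2}\right)\right) + 366 \cdot 97 = \left(3 - \left(2 \left(-2\right) \frac{1}{-6}\right)^{2} - 2 \left(-2\right) \frac{1}{-6} \left(-4 + 2 \left(-2\right) \frac{1}{-6}\right)\right) + 35502 = \left(3 - \left(2 \left(-2\right) \left(- \frac{1}{6}\right)\right)^{2} - 2 \left(-2\right) \left(- \frac{1}{6}\right) \left(-4 + 2 \left(-2\right) \left(- \frac{1}{6}\right)\right)\right) + 35502 = \left(3 - \left(\frac{2}{3}\right)^{2} - \frac{2 \left(-4 + \frac{2}{3}\right)}{3}\right) + 35502 = \left(3 - \frac{4}{9} - \frac{2}{3} \left(- \frac{10}{3}\right)\right) + 35502 = \left(3 - \frac{4}{9} + \frac{20}{9}\right) + 35502 = \frac{43}{9} + 35502 = \frac{319561}{9}$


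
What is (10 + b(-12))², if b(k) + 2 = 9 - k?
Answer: 841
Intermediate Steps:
b(k) = 7 - k (b(k) = -2 + (9 - k) = 7 - k)
(10 + b(-12))² = (10 + (7 - 1*(-12)))² = (10 + (7 + 12))² = (10 + 19)² = 29² = 841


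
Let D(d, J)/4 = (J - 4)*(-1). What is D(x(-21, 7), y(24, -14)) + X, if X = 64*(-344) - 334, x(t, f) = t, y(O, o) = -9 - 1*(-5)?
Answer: -22318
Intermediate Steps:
y(O, o) = -4 (y(O, o) = -9 + 5 = -4)
D(d, J) = 16 - 4*J (D(d, J) = 4*((J - 4)*(-1)) = 4*((-4 + J)*(-1)) = 4*(4 - J) = 16 - 4*J)
X = -22350 (X = -22016 - 334 = -22350)
D(x(-21, 7), y(24, -14)) + X = (16 - 4*(-4)) - 22350 = (16 + 16) - 22350 = 32 - 22350 = -22318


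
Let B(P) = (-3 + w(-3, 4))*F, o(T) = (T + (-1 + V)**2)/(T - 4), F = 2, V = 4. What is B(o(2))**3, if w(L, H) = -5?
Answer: -4096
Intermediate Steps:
o(T) = (9 + T)/(-4 + T) (o(T) = (T + (-1 + 4)**2)/(T - 4) = (T + 3**2)/(-4 + T) = (T + 9)/(-4 + T) = (9 + T)/(-4 + T))
B(P) = -16 (B(P) = (-3 - 5)*2 = -8*2 = -16)
B(o(2))**3 = (-16)**3 = -4096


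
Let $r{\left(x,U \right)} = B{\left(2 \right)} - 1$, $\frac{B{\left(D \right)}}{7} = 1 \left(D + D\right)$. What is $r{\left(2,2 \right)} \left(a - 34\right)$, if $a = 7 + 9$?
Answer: $-486$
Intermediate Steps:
$B{\left(D \right)} = 14 D$ ($B{\left(D \right)} = 7 \cdot 1 \left(D + D\right) = 7 \cdot 1 \cdot 2 D = 7 \cdot 2 D = 14 D$)
$r{\left(x,U \right)} = 27$ ($r{\left(x,U \right)} = 14 \cdot 2 - 1 = 28 - 1 = 27$)
$a = 16$
$r{\left(2,2 \right)} \left(a - 34\right) = 27 \left(16 - 34\right) = 27 \left(-18\right) = -486$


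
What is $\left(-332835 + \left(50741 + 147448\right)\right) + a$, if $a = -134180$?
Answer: $-268826$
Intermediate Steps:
$\left(-332835 + \left(50741 + 147448\right)\right) + a = \left(-332835 + \left(50741 + 147448\right)\right) - 134180 = \left(-332835 + 198189\right) - 134180 = -134646 - 134180 = -268826$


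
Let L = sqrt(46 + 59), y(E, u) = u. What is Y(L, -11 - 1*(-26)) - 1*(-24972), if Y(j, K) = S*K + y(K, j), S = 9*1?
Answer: 25107 + sqrt(105) ≈ 25117.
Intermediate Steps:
S = 9
L = sqrt(105) ≈ 10.247
Y(j, K) = j + 9*K (Y(j, K) = 9*K + j = j + 9*K)
Y(L, -11 - 1*(-26)) - 1*(-24972) = (sqrt(105) + 9*(-11 - 1*(-26))) - 1*(-24972) = (sqrt(105) + 9*(-11 + 26)) + 24972 = (sqrt(105) + 9*15) + 24972 = (sqrt(105) + 135) + 24972 = (135 + sqrt(105)) + 24972 = 25107 + sqrt(105)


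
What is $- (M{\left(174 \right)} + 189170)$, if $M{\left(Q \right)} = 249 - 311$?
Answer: $-189108$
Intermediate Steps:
$M{\left(Q \right)} = -62$
$- (M{\left(174 \right)} + 189170) = - (-62 + 189170) = \left(-1\right) 189108 = -189108$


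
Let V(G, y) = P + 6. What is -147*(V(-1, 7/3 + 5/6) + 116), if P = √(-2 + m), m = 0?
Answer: -17934 - 147*I*√2 ≈ -17934.0 - 207.89*I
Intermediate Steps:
P = I*√2 (P = √(-2 + 0) = √(-2) = I*√2 ≈ 1.4142*I)
V(G, y) = 6 + I*√2 (V(G, y) = I*√2 + 6 = 6 + I*√2)
-147*(V(-1, 7/3 + 5/6) + 116) = -147*((6 + I*√2) + 116) = -147*(122 + I*√2) = -17934 - 147*I*√2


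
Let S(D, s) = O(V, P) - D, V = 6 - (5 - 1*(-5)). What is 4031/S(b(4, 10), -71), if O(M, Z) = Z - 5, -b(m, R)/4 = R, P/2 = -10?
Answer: 4031/15 ≈ 268.73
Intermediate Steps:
P = -20 (P = 2*(-10) = -20)
V = -4 (V = 6 - (5 + 5) = 6 - 1*10 = 6 - 10 = -4)
b(m, R) = -4*R
O(M, Z) = -5 + Z
S(D, s) = -25 - D (S(D, s) = (-5 - 20) - D = -25 - D)
4031/S(b(4, 10), -71) = 4031/(-25 - (-4)*10) = 4031/(-25 - 1*(-40)) = 4031/(-25 + 40) = 4031/15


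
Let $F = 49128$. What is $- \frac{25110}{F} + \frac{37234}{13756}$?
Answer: $\frac{61825783}{28158532} \approx 2.1956$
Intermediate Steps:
$- \frac{25110}{F} + \frac{37234}{13756} = - \frac{25110}{49128} + \frac{37234}{13756} = \left(-25110\right) \frac{1}{49128} + 37234 \cdot \frac{1}{13756} = - \frac{4185}{8188} + \frac{18617}{6878} = \frac{61825783}{28158532}$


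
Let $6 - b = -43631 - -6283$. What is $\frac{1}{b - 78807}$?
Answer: $- \frac{1}{41453} \approx -2.4124 \cdot 10^{-5}$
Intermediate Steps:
$b = 37354$ ($b = 6 - \left(-43631 - -6283\right) = 6 - \left(-43631 + 6283\right) = 6 - -37348 = 6 + 37348 = 37354$)
$\frac{1}{b - 78807} = \frac{1}{37354 - 78807} = \frac{1}{-41453} = - \frac{1}{41453}$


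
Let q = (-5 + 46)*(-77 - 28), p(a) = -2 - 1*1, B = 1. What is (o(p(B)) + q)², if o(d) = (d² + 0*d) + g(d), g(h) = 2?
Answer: 18438436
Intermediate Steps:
p(a) = -3 (p(a) = -2 - 1 = -3)
o(d) = 2 + d² (o(d) = (d² + 0*d) + 2 = (d² + 0) + 2 = d² + 2 = 2 + d²)
q = -4305 (q = 41*(-105) = -4305)
(o(p(B)) + q)² = ((2 + (-3)²) - 4305)² = ((2 + 9) - 4305)² = (11 - 4305)² = (-4294)² = 18438436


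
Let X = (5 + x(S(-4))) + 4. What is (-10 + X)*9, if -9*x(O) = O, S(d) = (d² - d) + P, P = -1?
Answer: -28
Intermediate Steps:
S(d) = -1 + d² - d (S(d) = (d² - d) - 1 = -1 + d² - d)
x(O) = -O/9
X = 62/9 (X = (5 - (-1 + (-4)² - 1*(-4))/9) + 4 = (5 - (-1 + 16 + 4)/9) + 4 = (5 - ⅑*19) + 4 = (5 - 19/9) + 4 = 26/9 + 4 = 62/9 ≈ 6.8889)
(-10 + X)*9 = (-10 + 62/9)*9 = -28/9*9 = -28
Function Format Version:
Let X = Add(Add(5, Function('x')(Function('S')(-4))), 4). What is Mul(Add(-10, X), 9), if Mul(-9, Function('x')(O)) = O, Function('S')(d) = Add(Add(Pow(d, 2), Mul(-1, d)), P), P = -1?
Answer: -28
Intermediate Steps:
Function('S')(d) = Add(-1, Pow(d, 2), Mul(-1, d)) (Function('S')(d) = Add(Add(Pow(d, 2), Mul(-1, d)), -1) = Add(-1, Pow(d, 2), Mul(-1, d)))
Function('x')(O) = Mul(Rational(-1, 9), O)
X = Rational(62, 9) (X = Add(Add(5, Mul(Rational(-1, 9), Add(-1, Pow(-4, 2), Mul(-1, -4)))), 4) = Add(Add(5, Mul(Rational(-1, 9), Add(-1, 16, 4))), 4) = Add(Add(5, Mul(Rational(-1, 9), 19)), 4) = Add(Add(5, Rational(-19, 9)), 4) = Add(Rational(26, 9), 4) = Rational(62, 9) ≈ 6.8889)
Mul(Add(-10, X), 9) = Mul(Add(-10, Rational(62, 9)), 9) = Mul(Rational(-28, 9), 9) = -28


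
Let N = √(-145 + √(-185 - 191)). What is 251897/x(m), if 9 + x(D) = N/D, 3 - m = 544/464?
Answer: -251897/(9 - 29*√(-145 + 2*I*√94)/53) ≈ -18448.0 - 14231.0*I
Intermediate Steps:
N = √(-145 + 2*I*√94) (N = √(-145 + √(-376)) = √(-145 + 2*I*√94) ≈ 0.80337 + 12.068*I)
m = 53/29 (m = 3 - 544/464 = 3 - 1*34/29 = 3 - 34/29 = 53/29 ≈ 1.8276)
x(D) = -9 + √(-145 + 2*I*√94)/D
251897/x(m) = 251897/(-9 + √(-145 + 2*I*√94)/(53/29)) = 251897/(-9 + 29*√(-145 + 2*I*√94)/53)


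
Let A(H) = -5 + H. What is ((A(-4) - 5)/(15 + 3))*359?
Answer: -2513/9 ≈ -279.22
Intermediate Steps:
((A(-4) - 5)/(15 + 3))*359 = (((-5 - 4) - 5)/(15 + 3))*359 = ((-9 - 5)/18)*359 = -14*1/18*359 = -7/9*359 = -2513/9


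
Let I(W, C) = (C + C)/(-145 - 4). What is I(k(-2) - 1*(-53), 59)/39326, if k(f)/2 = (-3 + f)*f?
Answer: -59/2929787 ≈ -2.0138e-5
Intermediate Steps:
k(f) = 2*f*(-3 + f) (k(f) = 2*((-3 + f)*f) = 2*(f*(-3 + f)) = 2*f*(-3 + f))
I(W, C) = -2*C/149 (I(W, C) = (2*C)/(-149) = (2*C)*(-1/149) = -2*C/149)
I(k(-2) - 1*(-53), 59)/39326 = -2/149*59/39326 = -118/149*1/39326 = -59/2929787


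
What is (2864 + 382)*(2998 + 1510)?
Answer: 14632968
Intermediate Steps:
(2864 + 382)*(2998 + 1510) = 3246*4508 = 14632968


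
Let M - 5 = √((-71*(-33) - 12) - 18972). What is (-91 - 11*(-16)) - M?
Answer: 80 - 129*I ≈ 80.0 - 129.0*I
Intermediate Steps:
M = 5 + 129*I (M = 5 + √((-71*(-33) - 12) - 18972) = 5 + √((2343 - 12) - 18972) = 5 + √(2331 - 18972) = 5 + √(-16641) = 5 + 129*I ≈ 5.0 + 129.0*I)
(-91 - 11*(-16)) - M = (-91 - 11*(-16)) - (5 + 129*I) = (-91 + 176) + (-5 - 129*I) = 85 + (-5 - 129*I) = 80 - 129*I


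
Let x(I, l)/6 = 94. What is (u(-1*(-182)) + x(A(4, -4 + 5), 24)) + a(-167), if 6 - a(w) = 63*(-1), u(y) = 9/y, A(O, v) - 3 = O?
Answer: 115215/182 ≈ 633.05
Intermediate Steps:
A(O, v) = 3 + O
x(I, l) = 564 (x(I, l) = 6*94 = 564)
a(w) = 69 (a(w) = 6 - 63*(-1) = 6 - 1*(-63) = 6 + 63 = 69)
(u(-1*(-182)) + x(A(4, -4 + 5), 24)) + a(-167) = (9/((-1*(-182))) + 564) + 69 = (9/182 + 564) + 69 = 102657/182 + 69 = 115215/182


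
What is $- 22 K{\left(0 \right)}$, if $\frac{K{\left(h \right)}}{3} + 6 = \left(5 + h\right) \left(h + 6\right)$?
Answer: $-1584$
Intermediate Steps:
$K{\left(h \right)} = -18 + 3 \left(5 + h\right) \left(6 + h\right)$ ($K{\left(h \right)} = -18 + 3 \left(5 + h\right) \left(h + 6\right) = -18 + 3 \left(5 + h\right) \left(6 + h\right)$)
$- 22 K{\left(0 \right)} = - 22 \left(72 + 3 \cdot 0^{2} + 33 \cdot 0\right) = - 22 \left(72 + 3 \cdot 0 + 0\right) = - 22 \left(72 + 0 + 0\right) = \left(-22\right) 72 = -1584$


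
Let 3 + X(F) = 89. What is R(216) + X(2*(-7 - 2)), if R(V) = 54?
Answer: 140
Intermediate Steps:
X(F) = 86 (X(F) = -3 + 89 = 86)
R(216) + X(2*(-7 - 2)) = 54 + 86 = 140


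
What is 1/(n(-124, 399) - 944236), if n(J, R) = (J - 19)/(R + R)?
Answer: -798/753500471 ≈ -1.0591e-6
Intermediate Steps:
n(J, R) = (-19 + J)/(2*R) (n(J, R) = (-19 + J)/((2*R)) = (-19 + J)*(1/(2*R)) = (-19 + J)/(2*R))
1/(n(-124, 399) - 944236) = 1/((½)*(-19 - 124)/399 - 944236) = 1/((½)*(1/399)*(-143) - 944236) = 1/(-143/798 - 944236) = 1/(-753500471/798) = -798/753500471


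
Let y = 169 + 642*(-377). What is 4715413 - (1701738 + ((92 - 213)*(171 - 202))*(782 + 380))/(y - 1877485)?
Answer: 199872332039/42387 ≈ 4.7154e+6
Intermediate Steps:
y = -241865 (y = 169 - 242034 = -241865)
4715413 - (1701738 + ((92 - 213)*(171 - 202))*(782 + 380))/(y - 1877485) = 4715413 - (1701738 + ((92 - 213)*(171 - 202))*(782 + 380))/(-241865 - 1877485) = 4715413 - (1701738 - 121*(-31)*1162)/(-2119350) = 4715413 - (1701738 + 3751*1162)*(-1)/2119350 = 4715413 - (1701738 + 4358662)*(-1)/2119350 = 4715413 - 6060400*(-1)/2119350 = 4715413 - 1*(-121208/42387) = 4715413 + 121208/42387 = 199872332039/42387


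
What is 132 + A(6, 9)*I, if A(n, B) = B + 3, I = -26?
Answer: -180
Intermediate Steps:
A(n, B) = 3 + B
132 + A(6, 9)*I = 132 + (3 + 9)*(-26) = 132 + 12*(-26) = 132 - 312 = -180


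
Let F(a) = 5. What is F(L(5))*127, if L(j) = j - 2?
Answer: 635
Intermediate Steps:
L(j) = -2 + j
F(L(5))*127 = 5*127 = 635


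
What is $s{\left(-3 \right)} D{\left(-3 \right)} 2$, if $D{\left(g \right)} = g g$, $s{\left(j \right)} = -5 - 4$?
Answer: $-162$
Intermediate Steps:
$s{\left(j \right)} = -9$ ($s{\left(j \right)} = -5 - 4 = -9$)
$D{\left(g \right)} = g^{2}$
$s{\left(-3 \right)} D{\left(-3 \right)} 2 = - 9 \left(-3\right)^{2} \cdot 2 = \left(-9\right) 9 \cdot 2 = \left(-81\right) 2 = -162$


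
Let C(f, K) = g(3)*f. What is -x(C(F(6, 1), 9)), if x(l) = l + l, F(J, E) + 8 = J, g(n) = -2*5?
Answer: -40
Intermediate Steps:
g(n) = -10
F(J, E) = -8 + J
C(f, K) = -10*f
x(l) = 2*l
-x(C(F(6, 1), 9)) = -2*(-10*(-8 + 6)) = -2*(-10*(-2)) = -2*20 = -1*40 = -40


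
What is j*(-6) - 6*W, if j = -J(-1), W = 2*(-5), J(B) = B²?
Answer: 66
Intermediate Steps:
W = -10
j = -1 (j = -1*(-1)² = -1*1 = -1)
j*(-6) - 6*W = -1*(-6) - 6*(-10) = 6 + 60 = 66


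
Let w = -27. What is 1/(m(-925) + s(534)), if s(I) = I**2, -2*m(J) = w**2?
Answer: 2/569583 ≈ 3.5113e-6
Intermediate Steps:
m(J) = -729/2 (m(J) = -1/2*(-27)**2 = -1/2*729 = -729/2)
1/(m(-925) + s(534)) = 1/(-729/2 + 534**2) = 1/(-729/2 + 285156) = 1/(569583/2) = 2/569583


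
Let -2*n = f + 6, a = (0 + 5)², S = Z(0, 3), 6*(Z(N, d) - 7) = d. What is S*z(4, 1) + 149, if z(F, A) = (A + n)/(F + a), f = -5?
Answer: 17299/116 ≈ 149.13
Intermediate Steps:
Z(N, d) = 7 + d/6
S = 15/2 (S = 7 + (⅙)*3 = 7 + ½ = 15/2 ≈ 7.5000)
a = 25 (a = 5² = 25)
n = -½ (n = -(-5 + 6)/2 = -½*1 = -½ ≈ -0.50000)
z(F, A) = (-½ + A)/(25 + F) (z(F, A) = (A - ½)/(F + 25) = (-½ + A)/(25 + F))
S*z(4, 1) + 149 = 15*((-½ + 1)/(25 + 4))/2 + 149 = 15*((½)/29)/2 + 149 = 15*((1/29)*(½))/2 + 149 = (15/2)*(1/58) + 149 = 15/116 + 149 = 17299/116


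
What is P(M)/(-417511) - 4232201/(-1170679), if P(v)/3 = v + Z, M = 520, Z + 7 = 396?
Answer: 1763798030078/488771359969 ≈ 3.6086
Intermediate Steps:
Z = 389 (Z = -7 + 396 = 389)
P(v) = 1167 + 3*v (P(v) = 3*(v + 389) = 3*(389 + v) = 1167 + 3*v)
P(M)/(-417511) - 4232201/(-1170679) = (1167 + 3*520)/(-417511) - 4232201/(-1170679) = (1167 + 1560)*(-1/417511) - 4232201*(-1/1170679) = 2727*(-1/417511) + 4232201/1170679 = -2727/417511 + 4232201/1170679 = 1763798030078/488771359969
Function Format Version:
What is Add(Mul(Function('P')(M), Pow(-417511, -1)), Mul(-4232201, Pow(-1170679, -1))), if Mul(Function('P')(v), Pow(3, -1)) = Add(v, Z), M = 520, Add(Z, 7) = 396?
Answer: Rational(1763798030078, 488771359969) ≈ 3.6086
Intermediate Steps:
Z = 389 (Z = Add(-7, 396) = 389)
Function('P')(v) = Add(1167, Mul(3, v)) (Function('P')(v) = Mul(3, Add(v, 389)) = Mul(3, Add(389, v)) = Add(1167, Mul(3, v)))
Add(Mul(Function('P')(M), Pow(-417511, -1)), Mul(-4232201, Pow(-1170679, -1))) = Add(Mul(Add(1167, Mul(3, 520)), Pow(-417511, -1)), Mul(-4232201, Pow(-1170679, -1))) = Add(Mul(Add(1167, 1560), Rational(-1, 417511)), Mul(-4232201, Rational(-1, 1170679))) = Add(Mul(2727, Rational(-1, 417511)), Rational(4232201, 1170679)) = Add(Rational(-2727, 417511), Rational(4232201, 1170679)) = Rational(1763798030078, 488771359969)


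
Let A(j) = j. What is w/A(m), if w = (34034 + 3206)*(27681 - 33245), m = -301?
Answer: 29600480/43 ≈ 6.8838e+5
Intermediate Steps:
w = -207203360 (w = 37240*(-5564) = -207203360)
w/A(m) = -207203360/(-301) = -207203360*(-1/301) = 29600480/43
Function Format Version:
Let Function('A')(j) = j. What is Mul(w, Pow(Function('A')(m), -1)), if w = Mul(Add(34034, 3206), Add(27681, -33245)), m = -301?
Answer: Rational(29600480, 43) ≈ 6.8838e+5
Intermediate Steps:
w = -207203360 (w = Mul(37240, -5564) = -207203360)
Mul(w, Pow(Function('A')(m), -1)) = Mul(-207203360, Pow(-301, -1)) = Mul(-207203360, Rational(-1, 301)) = Rational(29600480, 43)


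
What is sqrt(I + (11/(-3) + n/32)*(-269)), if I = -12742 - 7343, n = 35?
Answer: I*sqrt(11170302)/24 ≈ 139.26*I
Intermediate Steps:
I = -20085
sqrt(I + (11/(-3) + n/32)*(-269)) = sqrt(-20085 + (11/(-3) + 35/32)*(-269)) = sqrt(-20085 + (11*(-1/3) + 35*(1/32))*(-269)) = sqrt(-20085 + (-11/3 + 35/32)*(-269)) = sqrt(-20085 - 247/96*(-269)) = sqrt(-20085 + 66443/96) = sqrt(-1861717/96) = I*sqrt(11170302)/24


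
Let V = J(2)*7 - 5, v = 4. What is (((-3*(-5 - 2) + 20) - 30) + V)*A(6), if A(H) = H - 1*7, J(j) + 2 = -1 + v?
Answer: -13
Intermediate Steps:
J(j) = 1 (J(j) = -2 + (-1 + 4) = -2 + 3 = 1)
A(H) = -7 + H (A(H) = H - 7 = -7 + H)
V = 2 (V = 1*7 - 5 = 7 - 5 = 2)
(((-3*(-5 - 2) + 20) - 30) + V)*A(6) = (((-3*(-5 - 2) + 20) - 30) + 2)*(-7 + 6) = (((-3*(-7) + 20) - 30) + 2)*(-1) = (((21 + 20) - 30) + 2)*(-1) = ((41 - 30) + 2)*(-1) = (11 + 2)*(-1) = 13*(-1) = -13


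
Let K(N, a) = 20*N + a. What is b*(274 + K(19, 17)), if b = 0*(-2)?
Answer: 0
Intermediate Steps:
K(N, a) = a + 20*N
b = 0
b*(274 + K(19, 17)) = 0*(274 + (17 + 20*19)) = 0*(274 + (17 + 380)) = 0*(274 + 397) = 0*671 = 0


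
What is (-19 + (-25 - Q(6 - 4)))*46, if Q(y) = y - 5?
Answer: -1886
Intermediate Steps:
Q(y) = -5 + y
(-19 + (-25 - Q(6 - 4)))*46 = (-19 + (-25 - (-5 + (6 - 4))))*46 = (-19 + (-25 - (-5 + 2)))*46 = (-19 + (-25 - 1*(-3)))*46 = (-19 + (-25 + 3))*46 = (-19 - 22)*46 = -41*46 = -1886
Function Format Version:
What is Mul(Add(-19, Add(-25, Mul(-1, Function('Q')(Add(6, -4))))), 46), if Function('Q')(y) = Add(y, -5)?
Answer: -1886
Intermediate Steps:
Function('Q')(y) = Add(-5, y)
Mul(Add(-19, Add(-25, Mul(-1, Function('Q')(Add(6, -4))))), 46) = Mul(Add(-19, Add(-25, Mul(-1, Add(-5, Add(6, -4))))), 46) = Mul(Add(-19, Add(-25, Mul(-1, Add(-5, 2)))), 46) = Mul(Add(-19, Add(-25, Mul(-1, -3))), 46) = Mul(Add(-19, Add(-25, 3)), 46) = Mul(Add(-19, -22), 46) = Mul(-41, 46) = -1886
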